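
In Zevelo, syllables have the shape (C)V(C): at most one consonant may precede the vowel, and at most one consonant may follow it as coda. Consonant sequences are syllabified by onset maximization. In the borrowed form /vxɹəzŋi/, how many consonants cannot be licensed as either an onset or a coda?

Under (C)V(C), the unsyllabifiable consonants are /v/, /x/ (at most one coda consonant is licensed; onsets are limited to one consonant).

2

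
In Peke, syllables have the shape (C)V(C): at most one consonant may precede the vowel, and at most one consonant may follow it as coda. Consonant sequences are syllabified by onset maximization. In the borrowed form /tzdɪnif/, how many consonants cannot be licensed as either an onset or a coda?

Syllabifying with onset maximization leaves /t/, /z/ stranded (at most one coda consonant is licensed; onsets are limited to one consonant).

2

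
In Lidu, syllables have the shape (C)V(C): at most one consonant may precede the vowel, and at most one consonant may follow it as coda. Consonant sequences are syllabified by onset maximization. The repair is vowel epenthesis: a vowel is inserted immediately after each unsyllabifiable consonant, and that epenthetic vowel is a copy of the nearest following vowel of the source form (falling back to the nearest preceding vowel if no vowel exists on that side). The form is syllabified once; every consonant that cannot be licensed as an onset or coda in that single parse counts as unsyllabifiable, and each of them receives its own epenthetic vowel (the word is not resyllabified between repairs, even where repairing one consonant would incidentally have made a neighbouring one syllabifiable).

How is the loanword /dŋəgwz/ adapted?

Syllabifying with onset maximization leaves /d/, /w/, /z/ stranded (at most one coda consonant is licensed; onsets are limited to one consonant).
Inserting the epenthetic vowel yields /d/ → /də/, /w/ → /wə/, /z/ → /zə/.

dəŋəgwəzə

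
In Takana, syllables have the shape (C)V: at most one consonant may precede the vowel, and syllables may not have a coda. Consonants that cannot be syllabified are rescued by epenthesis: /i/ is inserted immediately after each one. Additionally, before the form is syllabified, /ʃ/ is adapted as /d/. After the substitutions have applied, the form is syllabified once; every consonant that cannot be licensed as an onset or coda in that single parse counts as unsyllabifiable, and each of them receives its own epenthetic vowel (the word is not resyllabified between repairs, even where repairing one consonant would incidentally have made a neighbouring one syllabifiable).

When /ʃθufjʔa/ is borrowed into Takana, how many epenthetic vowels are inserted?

3

After substitution the input is /dθufjʔa/.
The unsyllabifiable consonants are /d/, /f/, /j/; each receives one epenthetic vowel.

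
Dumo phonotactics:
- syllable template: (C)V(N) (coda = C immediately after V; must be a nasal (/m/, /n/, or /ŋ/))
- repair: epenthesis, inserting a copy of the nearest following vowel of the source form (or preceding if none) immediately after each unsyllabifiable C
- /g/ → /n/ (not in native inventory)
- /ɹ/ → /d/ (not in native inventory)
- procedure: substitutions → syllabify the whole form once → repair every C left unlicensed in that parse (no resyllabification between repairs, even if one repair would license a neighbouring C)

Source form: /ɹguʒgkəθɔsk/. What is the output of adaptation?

dunuʒənəkəθɔsɔkɔ

Substitution: /ɹ/ → /d/, /g/ → /n/, giving /dnuʒnkəθɔsk/.
The consonants /d/, /ʒ/, /n/, /s/, /k/ cannot be parsed into a legal (C)V(N) syllable (only a nasal (/m/, /n/, or /ŋ/) is licensed in coda position; onsets are limited to one consonant).
Inserting the epenthetic vowel yields /d/ → /du/, /ʒ/ → /ʒə/, /n/ → /nə/, /s/ → /sɔ/, /k/ → /kɔ/.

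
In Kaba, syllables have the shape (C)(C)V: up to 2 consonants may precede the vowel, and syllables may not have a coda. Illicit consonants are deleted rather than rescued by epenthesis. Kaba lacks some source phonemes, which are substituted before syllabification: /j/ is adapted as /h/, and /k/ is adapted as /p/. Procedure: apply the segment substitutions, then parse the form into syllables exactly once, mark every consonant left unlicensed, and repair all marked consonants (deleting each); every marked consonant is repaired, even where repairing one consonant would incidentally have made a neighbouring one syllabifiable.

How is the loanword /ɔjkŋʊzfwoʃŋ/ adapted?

ɔpŋʊfwo

Substitution: /j/ → /h/, /k/ → /p/, giving /ɔhpŋʊzfwoʃŋ/.
Under (C)(C)V, the unsyllabifiable consonants are /h/, /z/, /ʃ/, /ŋ/ (no codas are permitted; onsets may contain at most 2 consonants).
Deleting the stranded consonants removes /h/, /z/, /ʃ/, /ŋ/.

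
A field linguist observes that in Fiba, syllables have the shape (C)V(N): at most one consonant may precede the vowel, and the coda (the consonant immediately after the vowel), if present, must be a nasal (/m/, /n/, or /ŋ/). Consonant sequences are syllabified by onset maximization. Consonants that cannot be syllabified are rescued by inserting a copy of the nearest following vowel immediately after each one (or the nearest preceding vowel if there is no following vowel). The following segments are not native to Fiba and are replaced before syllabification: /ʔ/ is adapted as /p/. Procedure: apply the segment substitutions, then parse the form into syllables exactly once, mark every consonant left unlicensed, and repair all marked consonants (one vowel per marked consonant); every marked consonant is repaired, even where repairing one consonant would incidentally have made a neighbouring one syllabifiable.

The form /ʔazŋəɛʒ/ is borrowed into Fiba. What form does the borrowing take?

Substitution: /ʔ/ → /p/, giving /pazŋəɛʒ/.
Syllabifying with onset maximization leaves /z/, /ʒ/ stranded (only a nasal (/m/, /n/, or /ŋ/) is licensed in coda position; onsets are limited to one consonant).
Epenthesis after each stranded consonant: /z/ → /zə/, /ʒ/ → /ʒɛ/.

pazəŋəɛʒɛ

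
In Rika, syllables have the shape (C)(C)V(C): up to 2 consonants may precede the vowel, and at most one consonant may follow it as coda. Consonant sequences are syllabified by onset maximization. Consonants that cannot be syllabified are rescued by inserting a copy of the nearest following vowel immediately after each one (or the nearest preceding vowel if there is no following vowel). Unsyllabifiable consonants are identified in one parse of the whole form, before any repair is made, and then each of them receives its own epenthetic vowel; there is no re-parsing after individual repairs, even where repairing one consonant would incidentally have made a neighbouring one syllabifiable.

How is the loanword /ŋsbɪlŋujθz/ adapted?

ŋɪsbɪlŋujθuzu

The consonants /ŋ/, /θ/, /z/ cannot be parsed into a legal (C)(C)V(C) syllable (at most one coda consonant is licensed; onsets may contain at most 2 consonants).
Epenthesis after each stranded consonant: /ŋ/ → /ŋɪ/, /θ/ → /θu/, /z/ → /zu/.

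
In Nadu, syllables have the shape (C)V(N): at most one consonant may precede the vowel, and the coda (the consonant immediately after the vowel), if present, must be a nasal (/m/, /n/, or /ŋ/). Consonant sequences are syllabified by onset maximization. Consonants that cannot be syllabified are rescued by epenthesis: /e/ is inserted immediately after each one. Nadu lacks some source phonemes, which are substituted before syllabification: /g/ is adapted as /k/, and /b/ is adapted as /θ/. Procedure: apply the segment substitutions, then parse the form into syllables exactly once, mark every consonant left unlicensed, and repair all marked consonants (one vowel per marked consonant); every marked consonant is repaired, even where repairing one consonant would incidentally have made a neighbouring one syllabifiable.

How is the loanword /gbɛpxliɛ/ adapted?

Substitution: /g/ → /k/, /b/ → /θ/, giving /kθɛpxliɛ/.
The consonants /k/, /p/, /x/ cannot be parsed into a legal (C)V(N) syllable (only a nasal (/m/, /n/, or /ŋ/) is licensed in coda position; onsets are limited to one consonant).
Epenthesis after each stranded consonant: /k/ → /ke/, /p/ → /pe/, /x/ → /xe/.

keθɛpexeliɛ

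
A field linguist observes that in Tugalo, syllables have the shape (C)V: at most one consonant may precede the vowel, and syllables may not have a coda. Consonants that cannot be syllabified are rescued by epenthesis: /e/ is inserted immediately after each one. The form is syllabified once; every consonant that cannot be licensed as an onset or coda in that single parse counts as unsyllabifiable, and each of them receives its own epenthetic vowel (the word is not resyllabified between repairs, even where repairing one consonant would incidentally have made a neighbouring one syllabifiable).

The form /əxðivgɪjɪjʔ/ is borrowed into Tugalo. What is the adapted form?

əxeðivegɪjɪjeʔe

Syllabifying with onset maximization leaves /x/, /v/, /j/, /ʔ/ stranded (no codas are permitted; onsets are limited to one consonant).
Each unlicensed consonant becomes the onset of a new syllable: /x/ → /xe/, /v/ → /ve/, /j/ → /je/, /ʔ/ → /ʔe/.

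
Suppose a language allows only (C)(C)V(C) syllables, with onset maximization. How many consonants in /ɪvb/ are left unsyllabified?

1

Syllabifying with onset maximization leaves /b/ stranded (at most one coda consonant is licensed; onsets may contain at most 2 consonants).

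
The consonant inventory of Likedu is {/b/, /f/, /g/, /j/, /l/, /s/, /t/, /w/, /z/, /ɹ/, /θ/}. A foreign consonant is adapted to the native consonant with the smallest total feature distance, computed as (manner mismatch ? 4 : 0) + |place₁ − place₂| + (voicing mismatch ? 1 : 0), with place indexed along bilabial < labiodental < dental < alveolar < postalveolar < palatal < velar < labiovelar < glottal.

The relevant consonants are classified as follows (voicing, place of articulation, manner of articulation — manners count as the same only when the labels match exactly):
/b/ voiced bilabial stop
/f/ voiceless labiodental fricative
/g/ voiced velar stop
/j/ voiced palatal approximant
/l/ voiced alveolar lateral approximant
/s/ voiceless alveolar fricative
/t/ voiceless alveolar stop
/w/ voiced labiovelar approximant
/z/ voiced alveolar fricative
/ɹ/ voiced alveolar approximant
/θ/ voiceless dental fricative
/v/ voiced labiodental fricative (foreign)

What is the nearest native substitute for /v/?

/f/ is closest: same manner (fricative), place distance 0 (labiodental→labiodental), voicing differs (+1); total 1. Next closest is /z/ at distance 2.

f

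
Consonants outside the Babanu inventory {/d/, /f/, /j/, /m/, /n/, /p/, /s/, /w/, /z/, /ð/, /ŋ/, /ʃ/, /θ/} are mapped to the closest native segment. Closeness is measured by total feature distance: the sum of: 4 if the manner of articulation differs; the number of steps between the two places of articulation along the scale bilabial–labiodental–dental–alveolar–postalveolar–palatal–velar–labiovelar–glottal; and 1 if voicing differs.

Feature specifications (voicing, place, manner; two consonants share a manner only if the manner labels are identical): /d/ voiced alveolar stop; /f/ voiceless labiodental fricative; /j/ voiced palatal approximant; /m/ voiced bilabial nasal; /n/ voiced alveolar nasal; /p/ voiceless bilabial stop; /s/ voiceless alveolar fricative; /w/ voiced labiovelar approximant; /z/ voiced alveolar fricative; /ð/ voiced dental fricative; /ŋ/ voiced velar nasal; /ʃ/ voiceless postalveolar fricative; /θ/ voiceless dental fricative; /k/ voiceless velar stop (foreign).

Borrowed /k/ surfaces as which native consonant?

/d/ is closest: same manner (stop), place distance 3 (velar→alveolar), voicing differs (+1); total 4. Next closest is /ŋ/ at distance 5.

d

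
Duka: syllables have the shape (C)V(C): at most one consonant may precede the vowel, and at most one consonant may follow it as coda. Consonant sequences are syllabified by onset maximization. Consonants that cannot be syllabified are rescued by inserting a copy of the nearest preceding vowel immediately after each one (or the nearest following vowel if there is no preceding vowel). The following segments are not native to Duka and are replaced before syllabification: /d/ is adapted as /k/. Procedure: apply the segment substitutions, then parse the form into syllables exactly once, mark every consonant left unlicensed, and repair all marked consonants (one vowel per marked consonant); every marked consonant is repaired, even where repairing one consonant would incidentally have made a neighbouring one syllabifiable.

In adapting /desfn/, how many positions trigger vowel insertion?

2

After substitution the input is /kesfn/.
The unsyllabifiable consonants are /f/, /n/; each receives one epenthetic vowel.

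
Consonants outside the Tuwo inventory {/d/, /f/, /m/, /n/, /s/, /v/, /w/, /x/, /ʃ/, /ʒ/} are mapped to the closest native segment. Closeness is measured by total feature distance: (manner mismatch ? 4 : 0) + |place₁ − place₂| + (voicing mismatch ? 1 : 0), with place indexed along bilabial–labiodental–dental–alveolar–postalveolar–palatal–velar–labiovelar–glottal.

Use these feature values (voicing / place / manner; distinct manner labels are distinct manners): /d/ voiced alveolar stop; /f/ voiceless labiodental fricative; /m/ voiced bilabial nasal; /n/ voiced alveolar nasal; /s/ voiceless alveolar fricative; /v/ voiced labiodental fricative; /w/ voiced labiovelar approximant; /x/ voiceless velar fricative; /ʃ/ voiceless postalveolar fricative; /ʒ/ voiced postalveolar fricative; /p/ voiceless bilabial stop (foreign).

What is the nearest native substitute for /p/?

/d/ is closest: same manner (stop), place distance 3 (bilabial→alveolar), voicing differs (+1); total 4. Next closest is /f/ at distance 5.

d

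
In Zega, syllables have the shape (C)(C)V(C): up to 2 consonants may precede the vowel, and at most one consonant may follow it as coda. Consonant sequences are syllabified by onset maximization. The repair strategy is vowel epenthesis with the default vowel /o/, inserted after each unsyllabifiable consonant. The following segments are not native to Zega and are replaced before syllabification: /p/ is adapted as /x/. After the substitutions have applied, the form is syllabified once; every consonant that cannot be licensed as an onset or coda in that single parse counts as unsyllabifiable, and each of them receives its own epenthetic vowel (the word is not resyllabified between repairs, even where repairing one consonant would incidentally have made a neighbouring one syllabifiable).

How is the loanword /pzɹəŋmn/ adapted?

Substitution: /p/ → /x/, giving /xzɹəŋmn/.
Syllabifying with onset maximization leaves /x/, /m/, /n/ stranded (at most one coda consonant is licensed; onsets may contain at most 2 consonants).
Inserting the epenthetic vowel yields /x/ → /xo/, /m/ → /mo/, /n/ → /no/.

xozɹəŋmono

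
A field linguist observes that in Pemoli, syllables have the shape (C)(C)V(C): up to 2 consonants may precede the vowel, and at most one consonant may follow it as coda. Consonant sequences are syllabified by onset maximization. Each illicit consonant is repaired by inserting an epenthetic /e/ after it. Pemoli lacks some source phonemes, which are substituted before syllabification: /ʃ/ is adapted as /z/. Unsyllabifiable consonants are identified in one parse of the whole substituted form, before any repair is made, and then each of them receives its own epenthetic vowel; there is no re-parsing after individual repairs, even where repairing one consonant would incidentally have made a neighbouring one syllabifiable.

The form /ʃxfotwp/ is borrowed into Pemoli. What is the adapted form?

Substitution: /ʃ/ → /z/, giving /zxfotwp/.
Syllabifying with onset maximization leaves /z/, /w/, /p/ stranded (at most one coda consonant is licensed; onsets may contain at most 2 consonants).
Each unlicensed consonant becomes the onset of a new syllable: /z/ → /ze/, /w/ → /we/, /p/ → /pe/.

zexfotwepe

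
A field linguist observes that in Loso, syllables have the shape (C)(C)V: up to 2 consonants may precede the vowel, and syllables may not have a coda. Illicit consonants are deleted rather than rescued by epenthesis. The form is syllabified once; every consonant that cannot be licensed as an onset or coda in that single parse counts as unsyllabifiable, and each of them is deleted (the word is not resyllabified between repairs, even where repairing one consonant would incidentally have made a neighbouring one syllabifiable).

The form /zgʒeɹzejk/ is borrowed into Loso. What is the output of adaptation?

gʒeɹze

Syllabifying with onset maximization leaves /z/, /j/, /k/ stranded (no codas are permitted; onsets may contain at most 2 consonants).
Deleting the stranded consonants removes /z/, /j/, /k/.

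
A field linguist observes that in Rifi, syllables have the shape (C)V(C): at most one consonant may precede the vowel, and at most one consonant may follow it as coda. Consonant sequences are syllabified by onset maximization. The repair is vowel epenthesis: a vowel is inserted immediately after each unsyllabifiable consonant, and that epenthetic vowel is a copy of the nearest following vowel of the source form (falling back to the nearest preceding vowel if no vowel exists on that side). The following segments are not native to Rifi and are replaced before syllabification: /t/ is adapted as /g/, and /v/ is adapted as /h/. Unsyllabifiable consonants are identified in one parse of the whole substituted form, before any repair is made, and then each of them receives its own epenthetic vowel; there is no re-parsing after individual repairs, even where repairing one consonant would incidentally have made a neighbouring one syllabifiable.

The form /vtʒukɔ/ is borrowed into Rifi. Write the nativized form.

huguʒukɔ

Substitution: /v/ → /h/, /t/ → /g/, giving /hgʒukɔ/.
The consonants /h/, /g/ cannot be parsed into a legal (C)V(C) syllable (at most one coda consonant is licensed; onsets are limited to one consonant).
Each unlicensed consonant becomes the onset of a new syllable: /h/ → /hu/, /g/ → /gu/.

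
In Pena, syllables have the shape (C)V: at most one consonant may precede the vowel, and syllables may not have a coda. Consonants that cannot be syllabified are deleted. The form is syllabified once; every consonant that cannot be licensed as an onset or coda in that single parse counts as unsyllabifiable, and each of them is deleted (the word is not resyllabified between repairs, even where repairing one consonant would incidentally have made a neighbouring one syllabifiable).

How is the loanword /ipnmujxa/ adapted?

imuxa

The consonants /p/, /n/, /j/ cannot be parsed into a legal (C)V syllable (no codas are permitted; onsets are limited to one consonant).
Deleting the stranded consonants removes /p/, /n/, /j/.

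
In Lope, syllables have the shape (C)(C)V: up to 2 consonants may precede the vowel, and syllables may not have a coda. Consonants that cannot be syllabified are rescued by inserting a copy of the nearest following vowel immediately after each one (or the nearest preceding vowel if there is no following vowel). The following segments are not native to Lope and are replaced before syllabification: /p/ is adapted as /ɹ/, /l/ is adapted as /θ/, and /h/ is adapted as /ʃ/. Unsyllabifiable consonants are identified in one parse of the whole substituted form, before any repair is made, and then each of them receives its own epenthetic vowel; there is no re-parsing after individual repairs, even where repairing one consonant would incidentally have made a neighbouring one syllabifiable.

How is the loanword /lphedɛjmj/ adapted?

Substitution: /l/ → /θ/, /p/ → /ɹ/, /h/ → /ʃ/, giving /θɹʃedɛjmj/.
Under (C)(C)V, the unsyllabifiable consonants are /θ/, /j/, /m/, /j/ (no codas are permitted; onsets may contain at most 2 consonants).
Each unlicensed consonant becomes the onset of a new syllable: /θ/ → /θe/, /j/ → /jɛ/, /m/ → /mɛ/, /j/ → /jɛ/.

θeɹʃedɛjɛmɛjɛ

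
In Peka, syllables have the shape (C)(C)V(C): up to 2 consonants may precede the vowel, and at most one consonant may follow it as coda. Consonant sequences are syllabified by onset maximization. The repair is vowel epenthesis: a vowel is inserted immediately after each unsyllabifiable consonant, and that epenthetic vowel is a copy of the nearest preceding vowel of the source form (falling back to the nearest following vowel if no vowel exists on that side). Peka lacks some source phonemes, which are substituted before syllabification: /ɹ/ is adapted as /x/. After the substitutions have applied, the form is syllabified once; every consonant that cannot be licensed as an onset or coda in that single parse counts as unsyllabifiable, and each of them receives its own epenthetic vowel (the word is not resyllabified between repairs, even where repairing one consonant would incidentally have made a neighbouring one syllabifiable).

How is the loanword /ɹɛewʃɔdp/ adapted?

xɛewʃɔdpɔ

Substitution: /ɹ/ → /x/, giving /xɛewʃɔdp/.
Syllabifying with onset maximization leaves /p/ stranded (at most one coda consonant is licensed; onsets may contain at most 2 consonants).
Each unlicensed consonant becomes the onset of a new syllable: /p/ → /pɔ/.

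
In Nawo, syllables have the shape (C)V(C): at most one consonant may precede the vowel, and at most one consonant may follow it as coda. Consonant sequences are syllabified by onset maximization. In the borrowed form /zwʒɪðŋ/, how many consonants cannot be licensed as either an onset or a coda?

Syllabifying with onset maximization leaves /z/, /w/, /ŋ/ stranded (at most one coda consonant is licensed; onsets are limited to one consonant).

3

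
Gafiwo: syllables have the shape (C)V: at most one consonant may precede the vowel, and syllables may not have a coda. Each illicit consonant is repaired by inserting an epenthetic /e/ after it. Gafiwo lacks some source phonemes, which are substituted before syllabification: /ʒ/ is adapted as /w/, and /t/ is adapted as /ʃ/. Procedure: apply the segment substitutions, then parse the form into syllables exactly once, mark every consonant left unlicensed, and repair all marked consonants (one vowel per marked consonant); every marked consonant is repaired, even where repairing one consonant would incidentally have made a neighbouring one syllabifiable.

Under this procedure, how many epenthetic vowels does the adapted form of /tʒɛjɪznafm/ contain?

After substitution the input is /ʃwɛjɪznafm/.
The unsyllabifiable consonants are /ʃ/, /z/, /f/, /m/; each receives one epenthetic vowel.

4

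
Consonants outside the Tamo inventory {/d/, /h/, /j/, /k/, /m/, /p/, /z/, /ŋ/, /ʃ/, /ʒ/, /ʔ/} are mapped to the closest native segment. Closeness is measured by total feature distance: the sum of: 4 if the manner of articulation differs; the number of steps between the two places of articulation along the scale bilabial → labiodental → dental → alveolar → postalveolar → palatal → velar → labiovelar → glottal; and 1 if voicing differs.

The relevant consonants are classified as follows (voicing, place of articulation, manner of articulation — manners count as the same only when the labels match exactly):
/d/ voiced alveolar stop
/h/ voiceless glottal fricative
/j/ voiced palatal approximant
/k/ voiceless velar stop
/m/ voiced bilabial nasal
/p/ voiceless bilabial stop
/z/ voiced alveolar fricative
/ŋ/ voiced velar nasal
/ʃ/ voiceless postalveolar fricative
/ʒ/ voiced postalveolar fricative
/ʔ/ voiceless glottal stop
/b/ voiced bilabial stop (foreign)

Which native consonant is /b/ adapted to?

p

/p/ is closest: same manner (stop), place distance 0 (bilabial→bilabial), voicing differs (+1); total 1. Next closest is /d/ at distance 3.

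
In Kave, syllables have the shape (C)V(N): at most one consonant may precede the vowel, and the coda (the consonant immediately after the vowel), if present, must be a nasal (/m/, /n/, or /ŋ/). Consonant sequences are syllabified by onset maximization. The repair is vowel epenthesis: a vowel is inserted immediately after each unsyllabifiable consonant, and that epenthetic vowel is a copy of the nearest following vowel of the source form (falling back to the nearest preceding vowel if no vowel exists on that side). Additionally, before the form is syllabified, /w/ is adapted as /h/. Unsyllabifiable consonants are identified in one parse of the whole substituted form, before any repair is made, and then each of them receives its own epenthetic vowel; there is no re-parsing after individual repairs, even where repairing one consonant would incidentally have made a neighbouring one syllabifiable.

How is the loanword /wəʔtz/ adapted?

Substitution: /w/ → /h/, giving /həʔtz/.
Syllabifying with onset maximization leaves /ʔ/, /t/, /z/ stranded (only a nasal (/m/, /n/, or /ŋ/) is licensed in coda position; onsets are limited to one consonant).
Inserting the epenthetic vowel yields /ʔ/ → /ʔə/, /t/ → /tə/, /z/ → /zə/.

həʔətəzə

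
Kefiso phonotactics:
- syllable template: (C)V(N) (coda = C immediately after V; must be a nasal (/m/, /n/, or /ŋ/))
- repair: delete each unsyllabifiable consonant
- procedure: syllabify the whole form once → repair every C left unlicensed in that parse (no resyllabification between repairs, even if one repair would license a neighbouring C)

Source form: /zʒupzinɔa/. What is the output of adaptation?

Syllabifying with onset maximization leaves /z/, /p/ stranded (only a nasal (/m/, /n/, or /ŋ/) is licensed in coda position; onsets are limited to one consonant).
Deleting the stranded consonants removes /z/, /p/.

ʒuzinɔa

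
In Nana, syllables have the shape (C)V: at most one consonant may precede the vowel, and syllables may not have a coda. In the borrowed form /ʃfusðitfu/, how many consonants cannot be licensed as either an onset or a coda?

Syllabifying with onset maximization leaves /ʃ/, /s/, /t/ stranded (no codas are permitted; onsets are limited to one consonant).

3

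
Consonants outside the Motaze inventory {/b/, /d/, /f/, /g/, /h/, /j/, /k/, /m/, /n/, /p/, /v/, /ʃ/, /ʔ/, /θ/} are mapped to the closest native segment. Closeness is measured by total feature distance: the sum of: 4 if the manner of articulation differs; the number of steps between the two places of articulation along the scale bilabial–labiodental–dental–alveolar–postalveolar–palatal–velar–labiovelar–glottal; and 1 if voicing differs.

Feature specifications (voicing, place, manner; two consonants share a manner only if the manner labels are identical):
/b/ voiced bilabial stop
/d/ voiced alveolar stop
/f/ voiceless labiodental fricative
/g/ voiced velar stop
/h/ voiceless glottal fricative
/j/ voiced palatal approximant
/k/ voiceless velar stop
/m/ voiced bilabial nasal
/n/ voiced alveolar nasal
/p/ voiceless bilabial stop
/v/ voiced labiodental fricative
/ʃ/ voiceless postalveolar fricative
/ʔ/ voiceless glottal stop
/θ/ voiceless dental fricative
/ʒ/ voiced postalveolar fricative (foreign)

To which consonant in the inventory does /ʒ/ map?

ʃ

/ʃ/ is closest: same manner (fricative), place distance 0 (postalveolar→postalveolar), voicing differs (+1); total 1. Next closest is /v/ at distance 3.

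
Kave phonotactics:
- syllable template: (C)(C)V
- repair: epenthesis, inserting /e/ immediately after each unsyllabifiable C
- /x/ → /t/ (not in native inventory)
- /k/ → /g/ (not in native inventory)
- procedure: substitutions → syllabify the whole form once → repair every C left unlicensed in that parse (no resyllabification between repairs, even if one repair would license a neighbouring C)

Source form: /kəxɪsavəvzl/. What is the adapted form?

Substitution: /k/ → /g/, /x/ → /t/, giving /gətɪsavəvzl/.
Under (C)(C)V, the unsyllabifiable consonants are /v/, /z/, /l/ (no codas are permitted; onsets may contain at most 2 consonants).
Epenthesis after each stranded consonant: /v/ → /ve/, /z/ → /ze/, /l/ → /le/.

gətɪsavəvezele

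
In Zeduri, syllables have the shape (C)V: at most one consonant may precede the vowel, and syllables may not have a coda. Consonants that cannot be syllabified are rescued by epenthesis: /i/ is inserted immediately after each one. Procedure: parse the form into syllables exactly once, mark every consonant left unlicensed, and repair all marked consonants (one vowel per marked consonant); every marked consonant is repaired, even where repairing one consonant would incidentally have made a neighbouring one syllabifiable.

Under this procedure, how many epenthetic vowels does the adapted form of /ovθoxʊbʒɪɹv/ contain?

4

The unsyllabifiable consonants are /v/, /b/, /ɹ/, /v/; each receives one epenthetic vowel.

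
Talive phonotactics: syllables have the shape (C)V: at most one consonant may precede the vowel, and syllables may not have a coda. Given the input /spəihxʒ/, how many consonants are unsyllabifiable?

4

Syllabifying with onset maximization leaves /s/, /h/, /x/, /ʒ/ stranded (no codas are permitted; onsets are limited to one consonant).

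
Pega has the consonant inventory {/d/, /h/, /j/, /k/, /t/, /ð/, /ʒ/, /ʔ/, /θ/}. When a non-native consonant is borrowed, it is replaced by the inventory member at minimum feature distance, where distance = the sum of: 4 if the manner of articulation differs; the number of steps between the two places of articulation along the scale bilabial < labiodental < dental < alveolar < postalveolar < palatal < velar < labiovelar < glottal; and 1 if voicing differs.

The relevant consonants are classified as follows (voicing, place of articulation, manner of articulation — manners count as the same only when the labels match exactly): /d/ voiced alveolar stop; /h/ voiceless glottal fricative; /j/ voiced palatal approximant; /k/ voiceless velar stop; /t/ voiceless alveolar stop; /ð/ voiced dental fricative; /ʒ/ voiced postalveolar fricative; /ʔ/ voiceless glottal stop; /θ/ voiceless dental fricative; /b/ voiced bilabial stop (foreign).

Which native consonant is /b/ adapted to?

/d/ is closest: same manner (stop), place distance 3 (bilabial→alveolar), same voicing; total 3. Next closest is /t/ at distance 4.

d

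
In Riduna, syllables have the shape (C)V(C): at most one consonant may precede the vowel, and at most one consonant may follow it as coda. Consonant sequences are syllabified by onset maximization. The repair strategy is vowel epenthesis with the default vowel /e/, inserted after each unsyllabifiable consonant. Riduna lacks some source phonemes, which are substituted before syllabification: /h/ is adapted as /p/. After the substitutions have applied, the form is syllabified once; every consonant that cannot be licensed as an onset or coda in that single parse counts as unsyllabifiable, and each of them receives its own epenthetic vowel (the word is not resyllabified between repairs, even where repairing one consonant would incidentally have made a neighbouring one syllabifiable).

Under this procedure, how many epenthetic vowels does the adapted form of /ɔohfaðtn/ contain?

After substitution the input is /ɔopfaðtn/.
The unsyllabifiable consonants are /t/, /n/; each receives one epenthetic vowel.

2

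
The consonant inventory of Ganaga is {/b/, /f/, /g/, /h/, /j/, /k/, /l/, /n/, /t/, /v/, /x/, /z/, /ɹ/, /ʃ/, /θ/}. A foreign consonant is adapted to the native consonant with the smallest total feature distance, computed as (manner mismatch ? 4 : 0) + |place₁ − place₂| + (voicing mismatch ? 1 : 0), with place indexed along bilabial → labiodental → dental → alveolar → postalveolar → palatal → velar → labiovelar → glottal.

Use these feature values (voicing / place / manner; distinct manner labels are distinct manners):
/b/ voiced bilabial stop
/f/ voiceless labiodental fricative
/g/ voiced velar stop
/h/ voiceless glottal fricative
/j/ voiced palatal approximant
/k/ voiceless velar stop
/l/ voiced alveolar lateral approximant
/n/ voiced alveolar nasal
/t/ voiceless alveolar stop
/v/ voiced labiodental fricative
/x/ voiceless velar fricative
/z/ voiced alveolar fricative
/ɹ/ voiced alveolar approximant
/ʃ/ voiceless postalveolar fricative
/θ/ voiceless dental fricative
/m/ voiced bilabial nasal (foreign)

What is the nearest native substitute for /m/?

n

/n/ is closest: same manner (nasal), place distance 3 (bilabial→alveolar), same voicing; total 3. Next closest is /b/ at distance 4.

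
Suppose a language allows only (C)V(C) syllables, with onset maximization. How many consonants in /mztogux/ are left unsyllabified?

Syllabifying with onset maximization leaves /m/, /z/ stranded (at most one coda consonant is licensed; onsets are limited to one consonant).

2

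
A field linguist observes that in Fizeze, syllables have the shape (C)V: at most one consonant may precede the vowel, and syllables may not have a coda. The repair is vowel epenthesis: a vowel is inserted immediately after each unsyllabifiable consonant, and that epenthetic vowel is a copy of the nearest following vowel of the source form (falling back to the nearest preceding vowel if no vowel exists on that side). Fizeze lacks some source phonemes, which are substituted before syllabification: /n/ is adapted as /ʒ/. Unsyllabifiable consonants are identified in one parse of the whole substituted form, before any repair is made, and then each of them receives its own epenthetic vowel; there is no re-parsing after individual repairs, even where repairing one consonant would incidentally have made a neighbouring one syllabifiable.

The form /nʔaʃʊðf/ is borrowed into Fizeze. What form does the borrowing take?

Substitution: /n/ → /ʒ/, giving /ʒʔaʃʊðf/.
The consonants /ʒ/, /ð/, /f/ cannot be parsed into a legal (C)V syllable (no codas are permitted; onsets are limited to one consonant).
Each unlicensed consonant becomes the onset of a new syllable: /ʒ/ → /ʒa/, /ð/ → /ðʊ/, /f/ → /fʊ/.

ʒaʔaʃʊðʊfʊ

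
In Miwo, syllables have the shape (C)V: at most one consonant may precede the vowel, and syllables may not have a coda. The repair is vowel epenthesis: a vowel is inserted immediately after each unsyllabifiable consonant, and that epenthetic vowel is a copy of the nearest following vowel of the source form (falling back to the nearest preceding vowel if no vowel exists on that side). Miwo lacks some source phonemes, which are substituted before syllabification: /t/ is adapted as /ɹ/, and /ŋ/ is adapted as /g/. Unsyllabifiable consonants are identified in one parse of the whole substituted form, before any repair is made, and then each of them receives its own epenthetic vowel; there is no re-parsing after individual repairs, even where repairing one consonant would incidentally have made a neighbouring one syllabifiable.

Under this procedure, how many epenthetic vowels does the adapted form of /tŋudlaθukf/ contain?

4

After substitution the input is /ɹgudlaθukf/.
The unsyllabifiable consonants are /ɹ/, /d/, /k/, /f/; each receives one epenthetic vowel.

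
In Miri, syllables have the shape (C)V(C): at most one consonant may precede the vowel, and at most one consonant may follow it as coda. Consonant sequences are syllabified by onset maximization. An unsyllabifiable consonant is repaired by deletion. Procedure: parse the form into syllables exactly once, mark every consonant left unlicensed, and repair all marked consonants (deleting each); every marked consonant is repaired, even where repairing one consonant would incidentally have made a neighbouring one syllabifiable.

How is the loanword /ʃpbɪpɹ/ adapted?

bɪp

Syllabifying with onset maximization leaves /ʃ/, /p/, /ɹ/ stranded (at most one coda consonant is licensed; onsets are limited to one consonant).
Deletion applies to /ʃ/, /p/, /ɹ/.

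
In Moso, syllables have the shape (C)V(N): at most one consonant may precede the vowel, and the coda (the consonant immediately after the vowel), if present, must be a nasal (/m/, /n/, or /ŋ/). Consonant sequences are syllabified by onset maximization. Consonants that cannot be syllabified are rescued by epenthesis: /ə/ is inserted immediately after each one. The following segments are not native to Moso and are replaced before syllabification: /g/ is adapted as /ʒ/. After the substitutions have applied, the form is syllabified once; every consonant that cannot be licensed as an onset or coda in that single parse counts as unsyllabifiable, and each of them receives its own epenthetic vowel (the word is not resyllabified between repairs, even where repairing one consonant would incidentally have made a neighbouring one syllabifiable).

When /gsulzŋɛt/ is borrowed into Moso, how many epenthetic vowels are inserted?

4

After substitution the input is /ʒsulzŋɛt/.
The unsyllabifiable consonants are /ʒ/, /l/, /z/, /t/; each receives one epenthetic vowel.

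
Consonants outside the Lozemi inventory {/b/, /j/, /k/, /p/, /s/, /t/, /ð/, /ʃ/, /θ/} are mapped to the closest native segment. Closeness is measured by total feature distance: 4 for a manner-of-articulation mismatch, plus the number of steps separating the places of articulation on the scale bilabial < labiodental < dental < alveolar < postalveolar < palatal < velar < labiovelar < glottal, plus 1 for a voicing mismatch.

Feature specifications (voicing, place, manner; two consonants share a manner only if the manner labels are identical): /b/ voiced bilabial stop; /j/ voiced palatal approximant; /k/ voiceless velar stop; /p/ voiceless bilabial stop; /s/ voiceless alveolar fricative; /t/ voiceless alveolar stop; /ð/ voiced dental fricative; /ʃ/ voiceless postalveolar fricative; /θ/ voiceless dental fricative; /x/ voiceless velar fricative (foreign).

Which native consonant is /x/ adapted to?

ʃ

/ʃ/ is closest: same manner (fricative), place distance 2 (velar→postalveolar), same voicing; total 2. Next closest is /s/ at distance 3.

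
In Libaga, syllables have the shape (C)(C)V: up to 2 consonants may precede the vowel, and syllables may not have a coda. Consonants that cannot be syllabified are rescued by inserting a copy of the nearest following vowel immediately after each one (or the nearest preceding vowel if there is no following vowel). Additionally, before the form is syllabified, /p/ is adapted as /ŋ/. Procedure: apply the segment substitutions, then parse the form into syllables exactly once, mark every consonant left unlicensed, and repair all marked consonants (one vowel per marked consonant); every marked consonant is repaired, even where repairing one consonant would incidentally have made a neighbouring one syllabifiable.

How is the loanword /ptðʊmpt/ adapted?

ŋʊtðʊmʊŋʊtʊ

Substitution: /p/ → /ŋ/, giving /ŋtðʊmŋt/.
Syllabifying with onset maximization leaves /ŋ/, /m/, /ŋ/, /t/ stranded (no codas are permitted; onsets may contain at most 2 consonants).
Epenthesis after each stranded consonant: /ŋ/ → /ŋʊ/, /m/ → /mʊ/, /ŋ/ → /ŋʊ/, /t/ → /tʊ/.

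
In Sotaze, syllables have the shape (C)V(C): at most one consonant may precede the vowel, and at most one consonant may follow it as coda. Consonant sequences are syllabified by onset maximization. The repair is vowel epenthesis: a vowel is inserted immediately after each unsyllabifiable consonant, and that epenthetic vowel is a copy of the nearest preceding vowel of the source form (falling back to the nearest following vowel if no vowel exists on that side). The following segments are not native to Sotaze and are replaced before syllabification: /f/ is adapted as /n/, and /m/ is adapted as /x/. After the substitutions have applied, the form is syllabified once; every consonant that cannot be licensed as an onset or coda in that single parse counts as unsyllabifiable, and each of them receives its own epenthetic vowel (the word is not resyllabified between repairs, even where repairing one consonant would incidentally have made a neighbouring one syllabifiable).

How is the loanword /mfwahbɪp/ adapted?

Substitution: /m/ → /x/, /f/ → /n/, giving /xnwahbɪp/.
Syllabifying with onset maximization leaves /x/, /n/ stranded (at most one coda consonant is licensed; onsets are limited to one consonant).
Each unlicensed consonant becomes the onset of a new syllable: /x/ → /xa/, /n/ → /na/.

xanawahbɪp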